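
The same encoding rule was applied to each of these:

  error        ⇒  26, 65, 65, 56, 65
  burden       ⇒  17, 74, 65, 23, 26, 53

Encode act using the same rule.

14, 20, 71

e(#5)→26 and r(#18)→65: differences scale by 3, so n = 3·pos + 11. The formula is n = 3×(alphabet index, a=1) + 11.
For act: a=1→14, c=3→20, t=20→71.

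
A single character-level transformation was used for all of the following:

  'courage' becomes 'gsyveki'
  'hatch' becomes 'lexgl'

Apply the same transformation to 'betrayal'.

Compare letters: c→g is +4, o→s is +4, u→y is +4 — a constant shift. Every letter moves 4 places later in the alphabet, wrapping around z→a.
On betrayal: b+4=f, e+4=i, t+4=x, r+4=v, a+4=e, y+4=c, a+4=e, l+4=p.

fixvecep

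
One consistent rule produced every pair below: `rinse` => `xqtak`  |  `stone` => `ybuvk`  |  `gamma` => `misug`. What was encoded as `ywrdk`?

Shifts by position in rinse: pos 0: r→x (+6), pos 1: i→q (+8), pos 2: n→t (+6), pos 3: s→a (+8) — repeating every 2. The shifts repeat in a cycle of length 2: positions 0,1,… shift by +6, +8, then the pattern repeats.
Reversing it on ywrdk: y−6=s, w−8=o, r−6=l, d−8=v, k−6=e.

solve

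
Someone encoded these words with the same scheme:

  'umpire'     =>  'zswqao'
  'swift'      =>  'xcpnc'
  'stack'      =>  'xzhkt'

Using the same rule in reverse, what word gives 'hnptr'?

chili

In umpire: u→z is +5, m→s is +6, p→w is +7, i→q is +8 — the shift increases by 1 each position. Each letter shifts forward by (position + 5), i.e. 5, 6, 7, … — the shift grows by one for each successive letter.
Reversing it on hnptr: h−5=c, n−6=h, p−7=i, t−8=l, r−9=i.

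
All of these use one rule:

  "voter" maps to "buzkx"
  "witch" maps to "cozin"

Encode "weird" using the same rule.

ckoxj

Compare letters: v→b is +6, o→u is +6, t→z is +6 — a constant shift. This is a Caesar cipher with shift 6.
Applying it to weird: w+6=c, e+6=k, i+6=o, r+6=x, d+6=j.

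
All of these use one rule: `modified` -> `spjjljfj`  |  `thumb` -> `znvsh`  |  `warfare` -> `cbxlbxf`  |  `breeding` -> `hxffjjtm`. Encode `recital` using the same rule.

The shift depends on letter class: consonant m→s is +6, but vowel o→p is +1. The rule splits by letter class: vowels +1, consonants +6.
Applying it to recital: r(cons)+6=x, e(vowel)+1=f, c(cons)+6=i, i(vowel)+1=j, t(cons)+6=z, a(vowel)+1=b, l(cons)+6=r.

xfijzbr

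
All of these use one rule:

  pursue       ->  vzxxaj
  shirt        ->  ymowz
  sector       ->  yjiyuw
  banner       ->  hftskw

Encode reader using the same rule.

xjgikw

It's a Vigenère-style cipher with numeric key [6,5]: position i shifts by key[i mod 2].
For reader: r+6=x, e+5=j, a+6=g, d+5=i, e+6=k, r+5=w.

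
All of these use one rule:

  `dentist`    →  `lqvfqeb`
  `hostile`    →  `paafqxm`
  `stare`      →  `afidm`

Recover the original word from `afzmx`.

strap

Shifts by position in dentist: pos 0: d→l (+8), pos 1: e→q (+12), pos 2: n→v (+8), pos 3: t→f (+12) — repeating every 2. It's a Vigenère-style cipher with numeric key [8,12]: position i shifts by key[i mod 2].
Decoding afzmx: a−8=s, f−12=t, z−8=r, m−12=a, x−8=p.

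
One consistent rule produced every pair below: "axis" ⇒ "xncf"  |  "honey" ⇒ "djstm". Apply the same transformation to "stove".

The output letters match the input read backwards, each shifted +5: axis reversed is sixa. Read the word backwards and shift each letter +5.
For stove: reverse → evots; then shift: e+5=j, v+5=a, o+5=t, t+5=y, s+5=x.

jatyx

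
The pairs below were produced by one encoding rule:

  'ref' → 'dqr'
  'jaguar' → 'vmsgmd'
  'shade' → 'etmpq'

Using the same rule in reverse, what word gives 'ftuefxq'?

Compare letters: r→d is +12, e→q is +12, f→r is +12 — a constant shift. This is a Caesar cipher with shift 12.
Undoing it on ftuefxq: f−12=t, t−12=h, u−12=i, e−12=s, f−12=t, x−12=l, q−12=e.

thistle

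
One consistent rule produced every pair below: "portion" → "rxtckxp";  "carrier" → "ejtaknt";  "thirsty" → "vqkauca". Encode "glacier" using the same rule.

Shifts by position in portion: pos 0: p→r (+2), pos 1: o→x (+9), pos 2: r→t (+2), pos 3: t→c (+9) — repeating every 2. The shifts repeat in a cycle of length 2: positions 0,1,… shift by +2, +9, then the pattern repeats.
Applying it to glacier: g+2=i, l+9=u, a+2=c, c+9=l, i+2=k, e+9=n, r+2=t.

iuclknt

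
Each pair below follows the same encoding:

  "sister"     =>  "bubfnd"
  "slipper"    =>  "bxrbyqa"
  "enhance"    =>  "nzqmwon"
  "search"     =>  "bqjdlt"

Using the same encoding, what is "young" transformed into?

hadzp

Shifts by position in sister: pos 0: s→b (+9), pos 1: i→u (+12), pos 2: s→b (+9), pos 3: t→f (+12) — repeating every 2. A repeating key of period 2 is used — shifts +9, +12 over and over.
For young: y+9=h, o+12=a, u+9=d, n+12=z, g+9=p.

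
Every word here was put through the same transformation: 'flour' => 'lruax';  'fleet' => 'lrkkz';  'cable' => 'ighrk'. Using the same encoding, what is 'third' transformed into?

This is a Caesar cipher with shift 6.
Applying it to third: t+6=z, h+6=n, i+6=o, r+6=x, d+6=j.

znoxj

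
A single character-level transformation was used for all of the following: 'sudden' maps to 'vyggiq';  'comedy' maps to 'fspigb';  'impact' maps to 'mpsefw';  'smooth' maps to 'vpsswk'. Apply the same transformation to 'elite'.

The shift depends on letter class: consonant s→v is +3, but vowel u→y is +4. Vowels shift forward by 4 and consonants shift forward by 3.
Applying it to elite: e(vowel)+4=i, l(cons)+3=o, i(vowel)+4=m, t(cons)+3=w, e(vowel)+4=i.

iomwi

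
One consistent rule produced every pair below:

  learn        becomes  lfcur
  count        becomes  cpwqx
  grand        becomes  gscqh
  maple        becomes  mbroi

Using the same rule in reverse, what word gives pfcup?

Each letter shifts forward by its position index (0, 1, 2, …) — the shift grows by one for each successive letter.
Decoding pfcup: p−0=p, f−1=e, c−2=a, u−3=r, p−4=l.

pearl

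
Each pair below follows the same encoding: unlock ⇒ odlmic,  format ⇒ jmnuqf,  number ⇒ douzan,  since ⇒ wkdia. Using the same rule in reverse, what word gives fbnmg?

This is an affine cipher: with a=0,…,z=25, each position x becomes (9x+16) mod 26.
Reversing it on fbnmg: f(5)→3·(5−16)≡19=t; b(1)→3·(1−16)≡7=h; n(13)→3·(13−16)≡17=r; m(12)→3·(12−16)≡14=o; g(6)→3·(6−16)≡22=w (all mod 26).

throw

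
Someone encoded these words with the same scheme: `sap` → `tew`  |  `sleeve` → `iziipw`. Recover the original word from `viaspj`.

The output letters match the input read backwards, each shifted +4: sap reversed is pas. The word is reversed, then every letter is shifted forward by 4.
Undoing it on viaspj: shift back: v−4=r, i−4=e, a−4=w, s−4=o, p−4=l, j−4=f → rewolf; then reverse → flower.

flower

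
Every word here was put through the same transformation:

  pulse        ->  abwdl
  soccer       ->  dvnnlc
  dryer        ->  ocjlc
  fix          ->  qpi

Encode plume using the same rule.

awbxl

The shift depends on letter class: consonant p→a is +11, but vowel u→b is +7. Vowels shift forward by 7 and consonants shift forward by 11.
For plume: p(cons)+11=a, l(cons)+11=w, u(vowel)+7=b, m(cons)+11=x, e(vowel)+7=l.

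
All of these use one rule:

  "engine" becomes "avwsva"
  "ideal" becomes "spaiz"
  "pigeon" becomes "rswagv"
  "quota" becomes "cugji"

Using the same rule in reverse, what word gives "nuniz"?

rural

e(4)→a(0) and n(13)→v(21) fit y≡11x+8 (mod 26); the inverse of 11 mod 26 is 19. This is an affine cipher: with a=0,…,z=25, each position x becomes (11x+8) mod 26.
Undoing it on nuniz: n(13)→19·(13−8)≡17=r; u(20)→19·(20−8)≡20=u; n(13)→19·(13−8)≡17=r; i(8)→19·(8−8)≡0=a; z(25)→19·(25−8)≡11=l (all mod 26).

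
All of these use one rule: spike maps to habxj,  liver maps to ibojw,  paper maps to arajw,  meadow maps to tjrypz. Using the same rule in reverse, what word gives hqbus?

s(18)→h(7) and p(15)→a(0) fit y≡11x+17 (mod 26); the inverse of 11 mod 26 is 19. Treating letters as 0–25, the rule is x ↦ 11x + 17 (mod 26).
Reversing it on hqbus: h(7)→19·(7−17)≡18=s; q(16)→19·(16−17)≡7=h; b(1)→19·(1−17)≡8=i; u(20)→19·(20−17)≡5=f; s(18)→19·(18−17)≡19=t (all mod 26).

shift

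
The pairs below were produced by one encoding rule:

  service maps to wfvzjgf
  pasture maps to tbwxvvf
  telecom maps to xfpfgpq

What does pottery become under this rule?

The shift depends on letter class: consonant s→w is +4, but vowel e→f is +1. Vowels shift forward by 1 and consonants shift forward by 4.
Applying it to pottery: p(cons)+4=t, o(vowel)+1=p, t(cons)+4=x, t(cons)+4=x, e(vowel)+1=f, r(cons)+4=v, y(cons)+4=c.

tpxxfvc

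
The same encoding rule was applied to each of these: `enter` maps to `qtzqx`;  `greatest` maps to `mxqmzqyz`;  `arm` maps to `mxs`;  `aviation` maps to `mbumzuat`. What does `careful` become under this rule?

The rule splits by letter class: vowels +12, consonants +6.
Applying it to careful: c(cons)+6=i, a(vowel)+12=m, r(cons)+6=x, e(vowel)+12=q, f(cons)+6=l, u(vowel)+12=g, l(cons)+6=r.

imxqlgr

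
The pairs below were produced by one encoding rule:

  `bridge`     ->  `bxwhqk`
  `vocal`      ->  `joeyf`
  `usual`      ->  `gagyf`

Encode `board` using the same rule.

boyxh

Treating letters as 0–25, the rule is x ↦ 3x + 24 (mod 26).
Applying it to board: b(1)→3·1+24≡1=b; o(14)→3·14+24≡14=o; a(0)→3·0+24≡24=y; r(17)→3·17+24≡23=x; d(3)→3·3+24≡7=h (all mod 26).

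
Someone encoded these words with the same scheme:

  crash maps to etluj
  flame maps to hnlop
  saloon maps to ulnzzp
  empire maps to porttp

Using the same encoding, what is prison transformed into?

Two shifts are in play — +11 for a/e/i/o/u, +2 for every other letter.
For prison: p(cons)+2=r, r(cons)+2=t, i(vowel)+11=t, s(cons)+2=u, o(vowel)+11=z, n(cons)+2=p.

rttuzp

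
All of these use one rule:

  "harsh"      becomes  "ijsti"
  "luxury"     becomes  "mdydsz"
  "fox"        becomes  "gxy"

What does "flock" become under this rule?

The shift depends on letter class: consonant h→i is +1, but vowel a→j is +9. Vowels shift forward by 9 and consonants shift forward by 1.
On flock: f(cons)+1=g, l(cons)+1=m, o(vowel)+9=x, c(cons)+1=d, k(cons)+1=l.

gmxdl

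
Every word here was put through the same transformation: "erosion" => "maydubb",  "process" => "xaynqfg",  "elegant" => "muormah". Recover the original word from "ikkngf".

Letter i (0-indexed) is shifted by i+8, so successive shifts are 8, 9, 10, ….
Reversing it on ikkngf: i−8=a, k−9=b, k−10=a, n−11=c, g−12=u, f−13=s.

abacus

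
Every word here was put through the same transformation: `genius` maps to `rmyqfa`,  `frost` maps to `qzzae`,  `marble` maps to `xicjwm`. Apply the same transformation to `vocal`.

gwniw

Shifts by position in genius: pos 0: g→r (+11), pos 1: e→m (+8), pos 2: n→y (+11), pos 3: i→q (+8) — repeating every 2. A repeating key of period 2 is used — shifts +11, +8 over and over.
Applying it to vocal: v+11=g, o+8=w, c+11=n, a+8=i, l+11=w.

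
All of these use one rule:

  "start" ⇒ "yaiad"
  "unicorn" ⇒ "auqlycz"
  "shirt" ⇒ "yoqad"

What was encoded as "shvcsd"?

In start: s→y is +6, t→a is +7, a→i is +8, r→a is +9 — the shift increases by 1 each position. The shift increases by 1 at each position, starting from +6: 6, 7, 8, ….
Undoing it on shvcsd: s−6=m, h−7=a, v−8=n, c−9=t, s−10=i, d−11=s.

mantis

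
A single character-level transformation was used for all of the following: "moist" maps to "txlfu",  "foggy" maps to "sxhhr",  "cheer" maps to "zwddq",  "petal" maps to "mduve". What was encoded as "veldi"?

alien

Treating letters as 0–25, the rule is x ↦ 15x + 21 (mod 26).
Decoding veldi: v(21)→7·(21−21)≡0=a; e(4)→7·(4−21)≡11=l; l(11)→7·(11−21)≡8=i; d(3)→7·(3−21)≡4=e; i(8)→7·(8−21)≡13=n (all mod 26).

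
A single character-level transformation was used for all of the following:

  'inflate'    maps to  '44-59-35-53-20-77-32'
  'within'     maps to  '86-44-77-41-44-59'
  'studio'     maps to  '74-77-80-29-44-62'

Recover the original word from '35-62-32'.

foe

i(#9)→44 and n(#14)→59: differences scale by 3, so n = 3·pos + 17. Each letter becomes 3×(its alphabet position, a=1..z=26) + 17.
Undoing it on 35-62-32: 35→(35−17)÷3=6=f, 62→(62−17)÷3=15=o, 32→(32−17)÷3=5=e.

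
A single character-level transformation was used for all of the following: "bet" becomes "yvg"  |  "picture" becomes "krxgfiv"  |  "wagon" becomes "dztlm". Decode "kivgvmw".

pretend

Letters are reflected about the middle of the alphabet (position → 25−position): Atbash.
Undoing it on kivgvmw: k↔p, i↔r, v↔e, g↔t, v↔e, m↔n, w↔d.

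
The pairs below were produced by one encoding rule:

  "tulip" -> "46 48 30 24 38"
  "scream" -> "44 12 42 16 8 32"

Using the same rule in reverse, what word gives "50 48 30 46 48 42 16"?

vulture

t(#20)→46 and u(#21)→48: differences scale by 2, so n = 2·pos + 6. With a=1..z=26, the number is 2·pos + 6.
Decoding 50 48 30 46 48 42 16: 50→(50−6)÷2=22=v, 48→(48−6)÷2=21=u, 30→(30−6)÷2=12=l, 46→(46−6)÷2=20=t, 48→(48−6)÷2=21=u, 42→(42−6)÷2=18=r, 16→(16−6)÷2=5=e.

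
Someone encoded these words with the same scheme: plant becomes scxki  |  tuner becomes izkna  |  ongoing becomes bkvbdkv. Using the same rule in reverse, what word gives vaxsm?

graph

This is an affine cipher: with a=0,…,z=25, each position x becomes (17x+23) mod 26.
Undoing it on vaxsm: v(21)→23·(21−23)≡6=g; a(0)→23·(0−23)≡17=r; x(23)→23·(23−23)≡0=a; s(18)→23·(18−23)≡15=p; m(12)→23·(12−23)≡7=h (all mod 26).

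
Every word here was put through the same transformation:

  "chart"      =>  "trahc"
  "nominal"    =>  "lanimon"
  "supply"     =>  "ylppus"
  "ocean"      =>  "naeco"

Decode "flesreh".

herself

The output letters match the input read backwards: chart reversed is trahc. The word is simply reversed.
Undoing it on flesreh: then reverse → herself.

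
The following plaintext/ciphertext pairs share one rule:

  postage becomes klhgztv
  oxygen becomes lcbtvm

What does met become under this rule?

Each pair mirrors across the alphabet (p↔k, o↔l, s↔h): positions sum to 25. Each letter is replaced by its mirror in the alphabet: a↔z, b↔y, c↔x, and so on (the Atbash cipher).
Applying it to met: m↔n, e↔v, t↔g.

nvg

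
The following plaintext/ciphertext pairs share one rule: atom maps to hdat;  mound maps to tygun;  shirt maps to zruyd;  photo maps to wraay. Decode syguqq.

Shifts by position in atom: pos 0: a→h (+7), pos 1: t→d (+10), pos 2: o→a (+12), pos 3: m→t (+7) — repeating every 3. A repeating key of period 3 is used — shifts +7, +10, +12 over and over.
Decoding syguqq: s−7=l, y−10=o, g−12=u, u−7=n, q−10=g, q−12=e.

lounge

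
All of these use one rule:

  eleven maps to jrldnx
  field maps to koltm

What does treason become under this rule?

In eleven: e→j is +5, l→r is +6, e→l is +7, v→d is +8 — the shift increases by 1 each position. Each letter shifts forward by (position + 5), i.e. 5, 6, 7, … — the shift grows by one for each successive letter.
On treason: t+5=y, r+6=x, e+7=l, a+8=i, s+9=b, o+10=y, n+11=y.

yxlibyy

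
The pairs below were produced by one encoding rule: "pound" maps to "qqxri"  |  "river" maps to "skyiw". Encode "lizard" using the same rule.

In pound: p→q is +1, o→q is +2, u→x is +3, n→r is +4 — the shift increases by 1 each position. The shift increases by 1 at each position, starting from +1: 1, 2, 3, ….
Applying it to lizard: l+1=m, i+2=k, z+3=c, a+4=e, r+5=w, d+6=j.

mkcewj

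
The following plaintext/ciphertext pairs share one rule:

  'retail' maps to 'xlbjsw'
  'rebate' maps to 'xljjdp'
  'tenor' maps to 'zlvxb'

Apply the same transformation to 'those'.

zowbo

In retail: r→x is +6, e→l is +7, t→b is +8, a→j is +9 — the shift increases by 1 each position. The shift increases by 1 at each position, starting from +6: 6, 7, 8, ….
For those: t+6=z, h+7=o, o+8=w, s+9=b, e+10=o.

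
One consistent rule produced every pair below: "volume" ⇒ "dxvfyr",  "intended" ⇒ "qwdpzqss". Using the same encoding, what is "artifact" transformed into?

In volume: v→d is +8, o→x is +9, l→v is +10, u→f is +11 — the shift increases by 1 each position. Letter i (0-indexed) is shifted by i+8, so successive shifts are 8, 9, 10, ….
Applying it to artifact: a+8=i, r+9=a, t+10=d, i+11=t, f+12=r, a+13=n, c+14=q, t+15=i.

iadtrnqi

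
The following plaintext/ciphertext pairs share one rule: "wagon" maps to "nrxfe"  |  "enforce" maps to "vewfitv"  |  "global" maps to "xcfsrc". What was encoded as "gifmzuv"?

provide

Every letter moves 17 places later in the alphabet, wrapping around z→a.
Undoing it on gifmzuv: g−17=p, i−17=r, f−17=o, m−17=v, z−17=i, u−17=d, v−17=e.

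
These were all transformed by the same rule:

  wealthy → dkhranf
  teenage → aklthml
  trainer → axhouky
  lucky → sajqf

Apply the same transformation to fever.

Shifts by position in wealthy: pos 0: w→d (+7), pos 1: e→k (+6), pos 2: a→h (+7), pos 3: l→r (+6) — repeating every 2. It's a Vigenère-style cipher with numeric key [7,6]: position i shifts by key[i mod 2].
On fever: f+7=m, e+6=k, v+7=c, e+6=k, r+7=y.

mkcky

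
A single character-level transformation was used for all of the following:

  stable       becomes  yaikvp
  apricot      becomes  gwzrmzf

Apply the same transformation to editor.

kkqcyc

In stable: s→y is +6, t→a is +7, a→i is +8, b→k is +9 — the shift increases by 1 each position. Each letter shifts forward by (position + 6), i.e. 6, 7, 8, … — the shift grows by one for each successive letter.
On editor: e+6=k, d+7=k, i+8=q, t+9=c, o+10=y, r+11=c.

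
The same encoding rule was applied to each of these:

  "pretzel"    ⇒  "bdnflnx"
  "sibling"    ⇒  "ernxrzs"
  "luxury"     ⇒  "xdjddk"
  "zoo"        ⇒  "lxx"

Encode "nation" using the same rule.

The shift depends on letter class: consonant p→b is +12, but vowel e→n is +9. Two shifts are in play — +9 for a/e/i/o/u, +12 for every other letter.
For nation: n(cons)+12=z, a(vowel)+9=j, t(cons)+12=f, i(vowel)+9=r, o(vowel)+9=x, n(cons)+12=z.

zjfrxz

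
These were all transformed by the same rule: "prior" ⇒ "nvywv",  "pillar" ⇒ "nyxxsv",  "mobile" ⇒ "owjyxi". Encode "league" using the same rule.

xisqui

p(15)→n(13) and r(17)→v(21) fit y≡17x+18 (mod 26); the inverse of 17 mod 26 is 23. Each letter's alphabet position (a=0..z=25) is mapped through 17·x+18 mod 26 — an affine cipher.
On league: l(11)→17·11+18≡23=x; e(4)→17·4+18≡8=i; a(0)→17·0+18≡18=s; g(6)→17·6+18≡16=q; u(20)→17·20+18≡20=u; e(4)→17·4+18≡8=i (all mod 26).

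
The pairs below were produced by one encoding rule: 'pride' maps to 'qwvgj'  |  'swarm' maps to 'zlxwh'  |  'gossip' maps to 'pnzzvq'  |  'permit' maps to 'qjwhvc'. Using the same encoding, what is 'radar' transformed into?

wxgxw

p(15)→q(16) and r(17)→w(22) fit y≡3x+23 (mod 26); the inverse of 3 mod 26 is 9. Each letter's alphabet position (a=0..z=25) is mapped through 3·x+23 mod 26 — an affine cipher.
For radar: r(17)→3·17+23≡22=w; a(0)→3·0+23≡23=x; d(3)→3·3+23≡6=g; a(0)→3·0+23≡23=x; r(17)→3·17+23≡22=w (all mod 26).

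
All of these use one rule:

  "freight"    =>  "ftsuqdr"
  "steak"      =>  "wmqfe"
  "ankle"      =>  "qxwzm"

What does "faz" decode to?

The output letters match the input read backwards, each shifted +12: freight reversed is thgierf. Two steps: reverse the string, then apply a Caesar shift of +12.
Reversing it on faz: shift back: f−12=t, a−12=o, z−12=n → ton; then reverse → not.

not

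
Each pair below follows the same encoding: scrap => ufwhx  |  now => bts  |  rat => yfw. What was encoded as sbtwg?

The output letters match the input read backwards, each shifted +5: scrap reversed is parcs. Read the word backwards and shift each letter +5.
Decoding sbtwg: shift back: s−5=n, b−5=w, t−5=o, w−5=r, g−5=b → nworb; then reverse → brown.

brown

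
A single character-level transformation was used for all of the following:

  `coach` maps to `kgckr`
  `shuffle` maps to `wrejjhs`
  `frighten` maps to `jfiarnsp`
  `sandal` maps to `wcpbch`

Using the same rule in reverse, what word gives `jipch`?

Each letter's alphabet position (a=0..z=25) is mapped through 17·x+2 mod 26 — an affine cipher.
Undoing it on jipch: j(9)→23·(9−2)≡5=f; i(8)→23·(8−2)≡8=i; p(15)→23·(15−2)≡13=n; c(2)→23·(2−2)≡0=a; h(7)→23·(7−2)≡11=l (all mod 26).

final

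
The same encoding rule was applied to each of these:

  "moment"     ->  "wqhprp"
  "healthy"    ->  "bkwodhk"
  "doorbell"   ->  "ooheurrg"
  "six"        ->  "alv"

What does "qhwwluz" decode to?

The output letters match the input read backwards, each shifted +3: moment reversed is tnemom. Read the word backwards and shift each letter +3.
Reversing it on qhwwluz: shift back: q−3=n, h−3=e, w−3=t, w−3=t, l−3=i, u−3=r, z−3=w → nettirw; then reverse → written.

written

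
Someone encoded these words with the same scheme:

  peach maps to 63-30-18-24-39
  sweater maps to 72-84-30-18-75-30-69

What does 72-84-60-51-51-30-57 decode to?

p(#16)→63 and e(#5)→30: differences scale by 3, so n = 3·pos + 15. Each letter becomes 3×(its alphabet position, a=1..z=26) + 15.
Reversing it on 72-84-60-51-51-30-57: 72→(72−15)÷3=19=s, 84→(84−15)÷3=23=w, 60→(60−15)÷3=15=o, 51→(51−15)÷3=12=l, 51→(51−15)÷3=12=l, 30→(30−15)÷3=5=e, 57→(57−15)÷3=14=n.

swollen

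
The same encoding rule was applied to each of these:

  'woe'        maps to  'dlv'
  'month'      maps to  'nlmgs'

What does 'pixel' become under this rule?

krcvo

Each pair mirrors across the alphabet (w↔d, o↔l, e↔v): positions sum to 25. This is the alphabet-reversal cipher (Atbash): a becomes z, b becomes y, etc.
Applying it to pixel: p↔k, i↔r, x↔c, e↔v, l↔o.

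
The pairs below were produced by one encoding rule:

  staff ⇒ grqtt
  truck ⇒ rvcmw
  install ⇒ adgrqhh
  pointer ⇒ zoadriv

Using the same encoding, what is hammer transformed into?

s(18)→g(6) and t(19)→r(17) fit y≡11x+16 (mod 26); the inverse of 11 mod 26 is 19. This is an affine cipher: with a=0,…,z=25, each position x becomes (11x+16) mod 26.
For hammer: h(7)→11·7+16≡15=p; a(0)→11·0+16≡16=q; m(12)→11·12+16≡18=s; m(12)→11·12+16≡18=s; e(4)→11·4+16≡8=i; r(17)→11·17+16≡21=v (all mod 26).

pqssiv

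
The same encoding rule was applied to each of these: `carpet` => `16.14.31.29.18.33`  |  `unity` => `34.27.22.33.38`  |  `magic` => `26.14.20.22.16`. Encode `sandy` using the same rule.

32.14.27.17.38

c is letter #3 and maps to 16: an offset of 13. The number is (letter's place in the alphabet, a=1) + 13.
For sandy: s=19→32, a=1→14, n=14→27, d=4→17, y=25→38.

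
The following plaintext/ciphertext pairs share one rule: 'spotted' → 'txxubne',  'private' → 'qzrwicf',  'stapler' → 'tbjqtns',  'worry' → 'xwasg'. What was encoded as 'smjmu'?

The shifts repeat in a cycle of length 3: positions 0,1,… shift by +1, +8, +9, then the pattern repeats.
Undoing it on smjmu: s−1=r, m−8=e, j−9=a, m−1=l, u−8=m.

realm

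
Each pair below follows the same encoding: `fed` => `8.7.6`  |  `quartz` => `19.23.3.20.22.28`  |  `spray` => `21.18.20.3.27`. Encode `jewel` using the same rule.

12.7.25.7.14

Letters become their 1-based position plus 2 (so a→3, b→4, …).
On jewel: j=10→12, e=5→7, w=23→25, e=5→7, l=12→14.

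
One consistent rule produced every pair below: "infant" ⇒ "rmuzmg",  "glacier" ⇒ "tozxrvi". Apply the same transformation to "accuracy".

Each pair mirrors across the alphabet (i↔r, n↔m, f↔u): positions sum to 25. Each letter is replaced by its mirror in the alphabet: a↔z, b↔y, c↔x, and so on (the Atbash cipher).
On accuracy: a↔z, c↔x, c↔x, u↔f, r↔i, a↔z, c↔x, y↔b.

zxxfizxb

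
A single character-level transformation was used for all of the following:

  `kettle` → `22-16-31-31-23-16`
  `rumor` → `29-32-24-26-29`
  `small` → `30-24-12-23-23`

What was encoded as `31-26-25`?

ton

k is letter #11 and maps to 22: an offset of 11. The number is (letter's place in the alphabet, a=1) + 11.
Undoing it on 31-26-25: 31→(31−11)÷1=20=t, 26→(26−11)÷1=15=o, 25→(25−11)÷1=14=n.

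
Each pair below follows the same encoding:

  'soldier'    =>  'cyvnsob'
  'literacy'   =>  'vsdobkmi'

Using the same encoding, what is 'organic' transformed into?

Compare letters: s→c is +10, o→y is +10, l→v is +10 — a constant shift. This is a Caesar cipher with shift 10.
For organic: o+10=y, r+10=b, g+10=q, a+10=k, n+10=x, i+10=s, c+10=m.

ybqkxsm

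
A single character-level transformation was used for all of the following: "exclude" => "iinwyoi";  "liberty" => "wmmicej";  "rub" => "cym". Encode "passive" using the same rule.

The shift depends on letter class: consonant x→i is +11, but vowel e→i is +4. Vowels shift forward by 4 and consonants shift forward by 11.
For passive: p(cons)+11=a, a(vowel)+4=e, s(cons)+11=d, s(cons)+11=d, i(vowel)+4=m, v(cons)+11=g, e(vowel)+4=i.

aeddmgi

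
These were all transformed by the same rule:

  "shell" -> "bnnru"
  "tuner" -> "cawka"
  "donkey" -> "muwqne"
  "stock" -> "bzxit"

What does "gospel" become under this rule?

Shifts by position in shell: pos 0: s→b (+9), pos 1: h→n (+6), pos 2: e→n (+9), pos 3: l→r (+6) — repeating every 2. A repeating key of period 2 is used — shifts +9, +6 over and over.
On gospel: g+9=p, o+6=u, s+9=b, p+6=v, e+9=n, l+6=r.

pubvnr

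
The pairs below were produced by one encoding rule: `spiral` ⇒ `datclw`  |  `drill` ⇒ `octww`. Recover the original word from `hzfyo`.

Compare letters: s→d is +11, p→a is +11, i→t is +11 — a constant shift. Every letter moves 11 places later in the alphabet, wrapping around z→a.
Decoding hzfyo: h−11=w, z−11=o, f−11=u, y−11=n, o−11=d.

wound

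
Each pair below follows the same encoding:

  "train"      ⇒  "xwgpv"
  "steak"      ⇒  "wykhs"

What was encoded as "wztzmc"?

sunset

In train: t→x is +4, r→w is +5, a→g is +6, i→p is +7 — the shift increases by 1 each position. The shift increases by 1 at each position, starting from +4: 4, 5, 6, ….
Reversing it on wztzmc: w−4=s, z−5=u, t−6=n, z−7=s, m−8=e, c−9=t.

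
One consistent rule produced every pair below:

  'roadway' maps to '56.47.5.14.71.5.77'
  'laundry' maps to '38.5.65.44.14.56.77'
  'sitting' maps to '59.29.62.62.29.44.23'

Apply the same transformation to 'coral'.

r(#18)→56 and o(#15)→47: differences scale by 3, so n = 3·pos + 2. Each letter becomes 3×(its alphabet position, a=1..z=26) + 2.
Applying it to coral: c=3→11, o=15→47, r=18→56, a=1→5, l=12→38.

11.47.56.5.38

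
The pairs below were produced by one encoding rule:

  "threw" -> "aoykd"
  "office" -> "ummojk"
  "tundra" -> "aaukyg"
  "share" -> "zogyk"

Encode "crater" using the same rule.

jygaky

The shift depends on letter class: consonant t→a is +7, but vowel e→k is +6. The rule splits by letter class: vowels +6, consonants +7.
For crater: c(cons)+7=j, r(cons)+7=y, a(vowel)+6=g, t(cons)+7=a, e(vowel)+6=k, r(cons)+7=y.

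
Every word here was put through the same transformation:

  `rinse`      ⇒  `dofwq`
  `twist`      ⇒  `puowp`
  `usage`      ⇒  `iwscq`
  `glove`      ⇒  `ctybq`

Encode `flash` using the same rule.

jtswv

r(17)→d(3) and i(8)→o(14) fit y≡19x+18 (mod 26); the inverse of 19 mod 26 is 11. Treating letters as 0–25, the rule is x ↦ 19x + 18 (mod 26).
For flash: f(5)→19·5+18≡9=j; l(11)→19·11+18≡19=t; a(0)→19·0+18≡18=s; s(18)→19·18+18≡22=w; h(7)→19·7+18≡21=v (all mod 26).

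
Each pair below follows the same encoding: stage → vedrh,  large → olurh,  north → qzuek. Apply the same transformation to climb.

fwlxe

A repeating key of period 2 is used — shifts +3, +11 over and over.
Applying it to climb: c+3=f, l+11=w, i+3=l, m+11=x, b+3=e.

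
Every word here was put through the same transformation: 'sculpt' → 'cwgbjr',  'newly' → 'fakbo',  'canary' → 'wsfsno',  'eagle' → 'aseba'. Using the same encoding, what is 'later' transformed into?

s(18)→c(2) and c(2)→w(22) fit y≡15x+18 (mod 26); the inverse of 15 mod 26 is 7. Treating letters as 0–25, the rule is x ↦ 15x + 18 (mod 26).
On later: l(11)→15·11+18≡1=b; a(0)→15·0+18≡18=s; t(19)→15·19+18≡17=r; e(4)→15·4+18≡0=a; r(17)→15·17+18≡13=n (all mod 26).

bsran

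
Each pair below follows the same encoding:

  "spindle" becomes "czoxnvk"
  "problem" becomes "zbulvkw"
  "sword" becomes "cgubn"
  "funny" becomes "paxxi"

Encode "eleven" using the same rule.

The shift depends on letter class: consonant s→c is +10, but vowel i→o is +6. Two shifts are in play — +6 for a/e/i/o/u, +10 for every other letter.
On eleven: e(vowel)+6=k, l(cons)+10=v, e(vowel)+6=k, v(cons)+10=f, e(vowel)+6=k, n(cons)+10=x.

kvkfkx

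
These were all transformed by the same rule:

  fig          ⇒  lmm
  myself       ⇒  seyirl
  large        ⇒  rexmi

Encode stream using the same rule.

yzxies

The shift depends on letter class: consonant f→l is +6, but vowel i→m is +4. The rule splits by letter class: vowels +4, consonants +6.
For stream: s(cons)+6=y, t(cons)+6=z, r(cons)+6=x, e(vowel)+4=i, a(vowel)+4=e, m(cons)+6=s.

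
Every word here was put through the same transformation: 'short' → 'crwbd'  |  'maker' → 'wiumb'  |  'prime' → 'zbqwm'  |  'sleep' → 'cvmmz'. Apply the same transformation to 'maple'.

The shift depends on letter class: consonant s→c is +10, but vowel o→w is +8. The rule splits by letter class: vowels +8, consonants +10.
For maple: m(cons)+10=w, a(vowel)+8=i, p(cons)+10=z, l(cons)+10=v, e(vowel)+8=m.

wizvm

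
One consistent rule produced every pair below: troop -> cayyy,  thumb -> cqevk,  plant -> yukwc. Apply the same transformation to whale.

fqkuo

The rule splits by letter class: vowels +10, consonants +9.
On whale: w(cons)+9=f, h(cons)+9=q, a(vowel)+10=k, l(cons)+9=u, e(vowel)+10=o.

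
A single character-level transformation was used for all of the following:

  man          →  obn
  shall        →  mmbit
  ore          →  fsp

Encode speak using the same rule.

lbfqt

Read the word backwards and shift each letter +1.
On speak: reverse → kaeps; then shift: k+1=l, a+1=b, e+1=f, p+1=q, s+1=t.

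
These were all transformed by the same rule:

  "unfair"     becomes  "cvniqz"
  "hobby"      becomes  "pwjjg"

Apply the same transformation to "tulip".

bctqx

Every letter moves 8 places later in the alphabet, wrapping around z→a.
For tulip: t+8=b, u+8=c, l+8=t, i+8=q, p+8=x.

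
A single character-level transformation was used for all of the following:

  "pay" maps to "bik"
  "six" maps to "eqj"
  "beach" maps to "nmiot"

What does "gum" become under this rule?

The shift depends on letter class: consonant p→b is +12, but vowel a→i is +8. Two shifts are in play — +8 for a/e/i/o/u, +12 for every other letter.
Applying it to gum: g(cons)+12=s, u(vowel)+8=c, m(cons)+12=y.

scy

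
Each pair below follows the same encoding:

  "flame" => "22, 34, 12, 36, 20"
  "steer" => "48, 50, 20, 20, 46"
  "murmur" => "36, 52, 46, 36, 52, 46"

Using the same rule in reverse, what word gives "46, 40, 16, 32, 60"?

rocky

f(#6)→22 and l(#12)→34: differences scale by 2, so n = 2·pos + 10. The formula is n = 2×(alphabet index, a=1) + 10.
Reversing it on 46, 40, 16, 32, 60: 46→(46−10)÷2=18=r, 40→(40−10)÷2=15=o, 16→(16−10)÷2=3=c, 32→(32−10)÷2=11=k, 60→(60−10)÷2=25=y.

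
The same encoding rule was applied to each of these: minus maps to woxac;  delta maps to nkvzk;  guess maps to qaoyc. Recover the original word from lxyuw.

Shifts by position in minus: pos 0: m→w (+10), pos 1: i→o (+6), pos 2: n→x (+10), pos 3: u→a (+6) — repeating every 2. A repeating key of period 2 is used — shifts +10, +6 over and over.
Decoding lxyuw: l−10=b, x−6=r, y−10=o, u−6=o, w−10=m.

broom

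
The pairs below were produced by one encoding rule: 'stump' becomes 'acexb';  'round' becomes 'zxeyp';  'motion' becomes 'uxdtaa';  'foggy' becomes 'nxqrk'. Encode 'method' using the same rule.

undsaq

Each letter shifts forward by (position + 8), i.e. 8, 9, 10, … — the shift grows by one for each successive letter.
Applying it to method: m+8=u, e+9=n, t+10=d, h+11=s, o+12=a, d+13=q.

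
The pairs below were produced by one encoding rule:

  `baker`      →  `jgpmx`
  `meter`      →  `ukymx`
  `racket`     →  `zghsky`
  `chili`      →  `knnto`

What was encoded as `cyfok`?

usage

Shifts by position in baker: pos 0: b→j (+8), pos 1: a→g (+6), pos 2: k→p (+5), pos 3: e→m (+8), pos 4: r→x (+6) — repeating every 3. A repeating key of period 3 is used — shifts +8, +6, +5 over and over.
Reversing it on cyfok: c−8=u, y−6=s, f−5=a, o−8=g, k−6=e.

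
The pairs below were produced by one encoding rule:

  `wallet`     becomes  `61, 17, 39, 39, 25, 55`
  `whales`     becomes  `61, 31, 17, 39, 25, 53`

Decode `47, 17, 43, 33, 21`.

panic

Each letter becomes 2×(its alphabet position, a=1..z=26) + 15.
Reversing it on 47, 17, 43, 33, 21: 47→(47−15)÷2=16=p, 17→(17−15)÷2=1=a, 43→(43−15)÷2=14=n, 33→(33−15)÷2=9=i, 21→(21−15)÷2=3=c.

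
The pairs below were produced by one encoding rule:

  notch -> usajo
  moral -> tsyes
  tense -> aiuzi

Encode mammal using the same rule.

tettes

Vowels shift forward by 4 and consonants shift forward by 7.
For mammal: m(cons)+7=t, a(vowel)+4=e, m(cons)+7=t, m(cons)+7=t, a(vowel)+4=e, l(cons)+7=s.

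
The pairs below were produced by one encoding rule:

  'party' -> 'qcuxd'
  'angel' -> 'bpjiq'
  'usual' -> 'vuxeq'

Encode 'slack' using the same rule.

tndgp

The shift increases by 1 at each position, starting from +1: 1, 2, 3, ….
On slack: s+1=t, l+2=n, a+3=d, c+4=g, k+5=p.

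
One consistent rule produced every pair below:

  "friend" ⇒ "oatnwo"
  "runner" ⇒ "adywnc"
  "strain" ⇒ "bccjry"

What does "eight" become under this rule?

Shifts by position in friend: pos 0: f→o (+9), pos 1: r→a (+9), pos 2: i→t (+11), pos 3: e→n (+9), pos 4: n→w (+9), pos 5: d→o (+11) — repeating every 3. A repeating key of period 3 is used — shifts +9, +9, +11 over and over.
On eight: e+9=n, i+9=r, g+11=r, h+9=q, t+9=c.

nrrqc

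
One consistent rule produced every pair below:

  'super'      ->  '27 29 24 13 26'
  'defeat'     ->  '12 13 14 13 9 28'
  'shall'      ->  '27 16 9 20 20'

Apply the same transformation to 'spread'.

s is letter #19 and maps to 27: an offset of 8. Each letter is replaced by its alphabet position (a=1..z=26) + 8.
On spread: s=19→27, p=16→24, r=18→26, e=5→13, a=1→9, d=4→12.

27 24 26 13 9 12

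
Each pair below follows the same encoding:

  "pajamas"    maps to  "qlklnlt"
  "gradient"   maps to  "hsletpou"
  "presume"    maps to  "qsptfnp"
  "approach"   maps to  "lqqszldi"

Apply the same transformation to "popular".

Two shifts are in play — +11 for a/e/i/o/u, +1 for every other letter.
On popular: p(cons)+1=q, o(vowel)+11=z, p(cons)+1=q, u(vowel)+11=f, l(cons)+1=m, a(vowel)+11=l, r(cons)+1=s.

qzqfmls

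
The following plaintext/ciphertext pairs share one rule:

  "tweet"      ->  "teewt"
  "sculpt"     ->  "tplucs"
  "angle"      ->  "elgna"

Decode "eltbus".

The output letters match the input read backwards: tweet reversed is teewt. It's just the letters in reverse order.
Decoding eltbus: then reverse → subtle.

subtle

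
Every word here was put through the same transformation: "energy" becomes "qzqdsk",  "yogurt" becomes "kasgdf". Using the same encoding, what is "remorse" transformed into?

Each letter is shifted forward by 12 in the alphabet (a Caesar shift of +12).
On remorse: r+12=d, e+12=q, m+12=y, o+12=a, r+12=d, s+12=e, e+12=q.

dqyadeq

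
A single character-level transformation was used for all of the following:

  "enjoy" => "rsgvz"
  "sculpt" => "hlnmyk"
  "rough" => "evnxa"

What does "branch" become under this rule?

Each letter's alphabet position (a=0..z=25) is mapped through 3·x+5 mod 26 — an affine cipher.
On branch: b(1)→3·1+5≡8=i; r(17)→3·17+5≡4=e; a(0)→3·0+5≡5=f; n(13)→3·13+5≡18=s; c(2)→3·2+5≡11=l; h(7)→3·7+5≡0=a (all mod 26).

iefsla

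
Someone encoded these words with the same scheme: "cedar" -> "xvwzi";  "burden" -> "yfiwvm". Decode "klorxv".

Each pair mirrors across the alphabet (c↔x, e↔v, d↔w): positions sum to 25. Each letter is replaced by its mirror in the alphabet: a↔z, b↔y, c↔x, and so on (the Atbash cipher).
Undoing it on klorxv: k↔p, l↔o, o↔l, r↔i, x↔c, v↔e.

police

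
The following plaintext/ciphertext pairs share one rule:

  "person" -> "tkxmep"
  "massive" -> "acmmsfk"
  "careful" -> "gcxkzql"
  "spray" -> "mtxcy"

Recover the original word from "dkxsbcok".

heritage

p(15)→t(19) and e(4)→k(10) fit y≡15x+2 (mod 26); the inverse of 15 mod 26 is 7. This is an affine cipher: with a=0,…,z=25, each position x becomes (15x+2) mod 26.
Decoding dkxsbcok: d(3)→7·(3−2)≡7=h; k(10)→7·(10−2)≡4=e; x(23)→7·(23−2)≡17=r; s(18)→7·(18−2)≡8=i; b(1)→7·(1−2)≡19=t; c(2)→7·(2−2)≡0=a; o(14)→7·(14−2)≡6=g; k(10)→7·(10−2)≡4=e (all mod 26).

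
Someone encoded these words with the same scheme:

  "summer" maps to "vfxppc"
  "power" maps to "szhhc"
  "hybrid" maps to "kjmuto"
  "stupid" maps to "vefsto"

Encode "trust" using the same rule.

wcfve

Shifts by position in summer: pos 0: s→v (+3), pos 1: u→f (+11), pos 2: m→x (+11), pos 3: m→p (+3), pos 4: e→p (+11), pos 5: r→c (+11) — repeating every 3. The shifts repeat in a cycle of length 3: positions 0,1,… shift by +3, +11, +11, then the pattern repeats.
On trust: t+3=w, r+11=c, u+11=f, s+3=v, t+11=e.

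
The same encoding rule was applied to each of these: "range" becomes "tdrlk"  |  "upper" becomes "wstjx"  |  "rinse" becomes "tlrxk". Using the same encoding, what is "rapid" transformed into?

tdtnj

In range: r→t is +2, a→d is +3, n→r is +4, g→l is +5 — the shift increases by 1 each position. Letter i (0-indexed) is shifted by i+2, so successive shifts are 2, 3, 4, ….
On rapid: r+2=t, a+3=d, p+4=t, i+5=n, d+6=j.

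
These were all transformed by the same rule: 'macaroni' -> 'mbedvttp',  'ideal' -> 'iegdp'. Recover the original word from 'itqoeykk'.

isolated

In macaroni: m→m is +0, a→b is +1, c→e is +2, a→d is +3 — the shift increases by 1 each position. The shift increases by 1 at each position, starting from +0: 0, 1, 2, ….
Decoding itqoeykk: i−0=i, t−1=s, q−2=o, o−3=l, e−4=a, y−5=t, k−6=e, k−7=d.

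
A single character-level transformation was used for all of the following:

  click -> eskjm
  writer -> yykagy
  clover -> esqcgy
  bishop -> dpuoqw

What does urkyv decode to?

skirt

Shifts by position in click: pos 0: c→e (+2), pos 1: l→s (+7), pos 2: i→k (+2), pos 3: c→j (+7) — repeating every 2. A repeating key of period 2 is used — shifts +2, +7 over and over.
Reversing it on urkyv: u−2=s, r−7=k, k−2=i, y−7=r, v−2=t.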